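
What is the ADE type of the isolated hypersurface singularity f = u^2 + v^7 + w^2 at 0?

The Hessian of f at 0 is [[2, 0, 0], [0, 0, 0], [0, 0, 2]] with rank 2, so corank 1. A Groebner basis of the Jacobian ideal J(f) in C{u,v,w} is {v^6, u, w}; counting standard monomials gives mu = 6. Corank 1: A-series; mu = 6 gives A_6.

A6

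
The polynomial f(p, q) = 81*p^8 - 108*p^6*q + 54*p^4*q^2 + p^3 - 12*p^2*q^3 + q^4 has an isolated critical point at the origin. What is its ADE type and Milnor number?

The Hessian of f at 0 has rank 0. Corank 2; j^3 = p^3 is a perfect cube, so E-series; the 4-jet and mu = 6 give E_6.

Type E6, Milnor number mu = 6.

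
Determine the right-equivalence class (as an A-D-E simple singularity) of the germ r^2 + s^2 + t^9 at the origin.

The Hessian of f at 0 has rank 2. Corank 1: A-series; mu = 8 gives A_8.

A_8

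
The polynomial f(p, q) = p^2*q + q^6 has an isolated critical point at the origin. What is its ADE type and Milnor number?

The Hessian of f at 0 is [[0, 0], [0, 0]] with rank 0, so corank 2. A Groebner basis of the Jacobian ideal J(f) in C{p,q} is {p^2/6 + q^5, p^3, p*q}; counting standard monomials gives mu = 7. Corank 2; j^3 = p^2*q has shape L^2 M (L != M), so D-series; mu = 7 gives D_7.

Type D_{7}, Milnor number mu = 7.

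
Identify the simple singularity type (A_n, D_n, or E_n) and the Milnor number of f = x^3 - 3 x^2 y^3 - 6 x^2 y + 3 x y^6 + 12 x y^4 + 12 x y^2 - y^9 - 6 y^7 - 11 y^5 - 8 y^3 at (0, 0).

Type E_8, Milnor number mu = 8.

The Hessian of f at 0 has rank 0. Corank 2; j^3 = (x - 2*y)^3 is a perfect cube, so E-series; the 5-jet and mu = 8 give E_8.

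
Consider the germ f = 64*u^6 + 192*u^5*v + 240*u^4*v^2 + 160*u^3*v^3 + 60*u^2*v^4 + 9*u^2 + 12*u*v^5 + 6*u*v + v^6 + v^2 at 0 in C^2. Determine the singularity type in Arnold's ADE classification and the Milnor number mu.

Type A_{5}, Milnor number mu = 5.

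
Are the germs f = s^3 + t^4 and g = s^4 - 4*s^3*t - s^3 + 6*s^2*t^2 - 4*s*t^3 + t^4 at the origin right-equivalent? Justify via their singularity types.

Yes.

The Hessian of f at 0 is [[0, 0], [0, 0]] with rank 0, so corank 2. A Groebner basis of the Jacobian ideal J(f) in C{s,t} is {t^3, s^2}; counting standard monomials gives mu = 6. Corank 2; j^3 = s^3 is a perfect cube, so E-series; the 4-jet and mu = 6 give E_6. The Hessian of g at 0 is [[0, 0], [0, 0]] with rank 0, so corank 2. A Groebner basis of the Jacobian ideal J(g) in C{s,t} is {t^4, s*t^2 - t^3/3, s^2}; counting standard monomials gives mu = 6. Corank 2; j^3 = -s^3 is a perfect cube, so E-series; the 4-jet and mu = 6 give E_6. Both have type E_6, hence right-equivalent.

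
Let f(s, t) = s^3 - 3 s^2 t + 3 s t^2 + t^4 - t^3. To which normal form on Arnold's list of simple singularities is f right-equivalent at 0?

E6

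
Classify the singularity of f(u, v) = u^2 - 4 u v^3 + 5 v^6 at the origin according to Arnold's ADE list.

A_5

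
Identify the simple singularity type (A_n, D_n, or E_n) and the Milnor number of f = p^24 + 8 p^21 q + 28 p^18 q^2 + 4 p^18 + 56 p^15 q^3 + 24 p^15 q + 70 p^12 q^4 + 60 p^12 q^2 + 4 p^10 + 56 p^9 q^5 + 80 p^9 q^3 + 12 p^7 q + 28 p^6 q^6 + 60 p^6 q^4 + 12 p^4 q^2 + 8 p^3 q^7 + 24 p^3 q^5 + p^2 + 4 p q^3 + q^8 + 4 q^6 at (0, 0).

Type A_7, Milnor number mu = 7.

The Hessian of f at 0 is [[2, 0], [0, 0]] with rank 1, so corank 1. A Groebner basis of the Jacobian ideal J(f) in C{p,q} is {p^3, p^2*q, p/2 + q^3}; counting standard monomials gives mu = 7. Corank 1: A-series; mu = 7 gives A_7.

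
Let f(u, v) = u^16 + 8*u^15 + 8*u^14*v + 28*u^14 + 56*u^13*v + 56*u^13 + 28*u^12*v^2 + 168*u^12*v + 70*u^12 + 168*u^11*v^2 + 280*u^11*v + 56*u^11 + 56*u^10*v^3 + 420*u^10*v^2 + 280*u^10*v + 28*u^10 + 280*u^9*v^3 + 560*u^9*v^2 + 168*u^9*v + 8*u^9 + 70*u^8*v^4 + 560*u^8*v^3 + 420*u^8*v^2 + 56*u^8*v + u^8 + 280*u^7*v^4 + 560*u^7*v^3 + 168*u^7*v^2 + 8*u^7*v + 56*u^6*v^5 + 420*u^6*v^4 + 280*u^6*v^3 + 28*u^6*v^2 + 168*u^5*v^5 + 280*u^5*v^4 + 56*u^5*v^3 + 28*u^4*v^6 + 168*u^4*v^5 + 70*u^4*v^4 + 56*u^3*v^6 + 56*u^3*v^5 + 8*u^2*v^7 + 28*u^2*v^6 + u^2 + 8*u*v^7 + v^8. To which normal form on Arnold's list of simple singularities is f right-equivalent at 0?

A7

The Hessian of f at 0 has rank 1. Corank 1: A-series; mu = 7 gives A_7.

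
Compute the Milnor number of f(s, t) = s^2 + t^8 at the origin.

7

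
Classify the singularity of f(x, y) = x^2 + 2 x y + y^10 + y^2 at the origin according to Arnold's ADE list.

A9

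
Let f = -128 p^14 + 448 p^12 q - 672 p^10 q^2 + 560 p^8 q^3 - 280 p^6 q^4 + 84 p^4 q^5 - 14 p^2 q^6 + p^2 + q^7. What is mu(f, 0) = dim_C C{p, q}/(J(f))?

6

The Hessian of f at 0 has rank 1. Corank 1: A-series; mu = 6 gives A_6.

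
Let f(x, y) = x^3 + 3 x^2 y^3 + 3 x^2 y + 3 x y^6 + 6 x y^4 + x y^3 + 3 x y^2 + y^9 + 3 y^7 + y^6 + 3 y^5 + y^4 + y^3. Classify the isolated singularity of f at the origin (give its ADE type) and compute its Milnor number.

The Hessian of f at 0 is [[0, 0], [0, 0]] with rank 0, so corank 2. A Groebner basis of the Jacobian ideal J(f) in C{x,y} is {x^3 + 3*x^2*y + 6*x^2 + 12*x*y + 6*y^2, -3*x^2 + x*y^2 - 6*x*y - 3*y^2, 3*x^2 + 6*x*y + y^3 + 3*y^2}; counting standard monomials gives mu = 7. Corank 2; j^3 = (x + y)^3 is a perfect cube, so E-series; the 4-jet and mu = 7 give E_7.

Type E7, Milnor number mu = 7.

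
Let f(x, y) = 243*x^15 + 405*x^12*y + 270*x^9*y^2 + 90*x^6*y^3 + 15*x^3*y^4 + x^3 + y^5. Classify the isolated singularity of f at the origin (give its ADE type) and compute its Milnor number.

The Hessian of f at 0 has rank 0. Corank 2; j^3 = x^3 is a perfect cube, so E-series; the 5-jet and mu = 8 give E_8.

Type E_{8}, Milnor number mu = 8.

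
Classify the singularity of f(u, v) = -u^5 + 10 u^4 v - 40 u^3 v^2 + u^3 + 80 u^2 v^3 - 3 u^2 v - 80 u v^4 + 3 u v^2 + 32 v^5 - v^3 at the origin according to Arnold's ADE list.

The Hessian of f at 0 has rank 0. Corank 2; j^3 = (u - v)^3 is a perfect cube, so E-series; the 5-jet and mu = 8 give E_8.

E8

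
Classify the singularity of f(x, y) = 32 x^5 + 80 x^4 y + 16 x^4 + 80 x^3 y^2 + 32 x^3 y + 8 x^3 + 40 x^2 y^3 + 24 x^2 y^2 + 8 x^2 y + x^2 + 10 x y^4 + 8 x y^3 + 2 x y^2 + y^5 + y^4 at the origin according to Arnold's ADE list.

The Hessian of f at 0 has rank 1. Corank 1: A-series; mu = 4 gives A_4.

A_{4}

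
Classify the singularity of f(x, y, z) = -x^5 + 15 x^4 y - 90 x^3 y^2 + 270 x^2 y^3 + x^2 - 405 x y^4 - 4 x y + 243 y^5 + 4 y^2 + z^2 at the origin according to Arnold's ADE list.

The Hessian of f at 0 has rank 2. Corank 1: A-series; mu = 4 gives A_4.

A_{4}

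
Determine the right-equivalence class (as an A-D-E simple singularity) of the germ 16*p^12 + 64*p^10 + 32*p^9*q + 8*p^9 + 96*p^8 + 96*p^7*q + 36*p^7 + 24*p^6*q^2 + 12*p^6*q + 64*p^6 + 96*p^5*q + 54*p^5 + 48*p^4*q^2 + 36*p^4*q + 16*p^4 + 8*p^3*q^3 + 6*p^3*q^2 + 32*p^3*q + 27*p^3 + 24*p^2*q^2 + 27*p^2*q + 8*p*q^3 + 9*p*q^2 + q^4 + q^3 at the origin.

E6

The Hessian of f at 0 is [[0, 0], [0, 0]] with rank 0, so corank 2. A Groebner basis of the Jacobian ideal J(f) in C{p,q} is {q^4, p*q^2 + 7*q^3/18, p^2 + 2*p*q/3 + q^2/9}; counting standard monomials gives mu = 6. Corank 2; j^3 = (3*p + q)^3 is a perfect cube, so E-series; the 4-jet and mu = 6 give E_6.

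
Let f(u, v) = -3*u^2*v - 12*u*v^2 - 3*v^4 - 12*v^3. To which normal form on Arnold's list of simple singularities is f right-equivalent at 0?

The Hessian of f at 0 has rank 0. Corank 2; j^3 = -3*v*(u + 2*v)^2 has shape L^2 M (L != M), so D-series; mu = 5 gives D_5.

D_{5}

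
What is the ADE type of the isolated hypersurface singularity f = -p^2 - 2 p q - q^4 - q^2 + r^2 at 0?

A_{3}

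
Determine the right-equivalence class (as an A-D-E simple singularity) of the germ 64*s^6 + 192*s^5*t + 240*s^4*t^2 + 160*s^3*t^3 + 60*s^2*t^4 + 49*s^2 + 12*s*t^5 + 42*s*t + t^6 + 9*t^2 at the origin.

A5

The Hessian of f at 0 has rank 1. Corank 1: A-series; mu = 5 gives A_5.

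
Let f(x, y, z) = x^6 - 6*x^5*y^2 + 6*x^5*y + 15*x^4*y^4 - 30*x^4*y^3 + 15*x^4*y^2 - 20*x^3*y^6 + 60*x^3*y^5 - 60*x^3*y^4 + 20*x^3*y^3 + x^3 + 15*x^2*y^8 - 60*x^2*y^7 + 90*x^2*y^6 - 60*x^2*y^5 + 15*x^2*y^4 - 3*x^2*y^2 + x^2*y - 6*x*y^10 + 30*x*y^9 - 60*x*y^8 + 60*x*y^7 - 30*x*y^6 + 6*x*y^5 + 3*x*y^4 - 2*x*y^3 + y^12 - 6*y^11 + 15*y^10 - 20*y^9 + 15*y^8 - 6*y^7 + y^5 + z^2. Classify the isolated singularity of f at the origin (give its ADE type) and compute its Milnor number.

The Hessian of f at 0 has rank 1. Corank 2; j^3 = x^2*(x + y) has shape L^2 M (L != M), so D-series; mu = 7 gives D_7.

Type D_{7}, Milnor number mu = 7.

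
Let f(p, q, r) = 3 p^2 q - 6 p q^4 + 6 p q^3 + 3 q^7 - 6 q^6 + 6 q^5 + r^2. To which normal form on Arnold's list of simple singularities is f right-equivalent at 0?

D6

The Hessian of f at 0 has rank 1. Corank 2; j^3 = 3*p^2*q has shape L^2 M (L != M), so D-series; mu = 6 gives D_6.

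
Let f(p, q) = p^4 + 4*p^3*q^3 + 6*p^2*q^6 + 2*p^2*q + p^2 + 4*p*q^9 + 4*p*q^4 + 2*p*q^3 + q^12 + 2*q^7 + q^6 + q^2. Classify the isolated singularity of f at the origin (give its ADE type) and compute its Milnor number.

The Hessian of f at 0 is [[2, 0], [0, 2]] with rank 2, so corank 0. A Groebner basis of the Jacobian ideal J(f) in C{p,q} is {p, q}; counting standard monomials gives mu = 1. Corank 0: nondegenerate Morse point, so A_1.

Type A_{1}, Milnor number mu = 1.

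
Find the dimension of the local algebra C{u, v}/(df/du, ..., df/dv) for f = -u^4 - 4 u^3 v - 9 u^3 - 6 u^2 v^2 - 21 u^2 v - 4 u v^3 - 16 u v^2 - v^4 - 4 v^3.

The Hessian of f at 0 has rank 0. Corank 2; j^3 = -(u + v)*(3*u + 2*v)^2 has shape L^2 M (L != M), so D-series; mu = 5 gives D_5.

5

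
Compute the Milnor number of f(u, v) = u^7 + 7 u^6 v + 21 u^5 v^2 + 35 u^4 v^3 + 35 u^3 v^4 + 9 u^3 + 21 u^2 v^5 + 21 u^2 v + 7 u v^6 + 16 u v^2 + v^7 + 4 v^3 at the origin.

The Hessian of f at 0 is [[0, 0], [0, 0]] with rank 0, so corank 2. A Groebner basis of the Jacobian ideal J(f) in C{u,v} is {-2187*u*v/7 + v^6 - 1458*v^2/7, u*v^2 + 2*v^3/3, u^2 + 5*u*v/3 + 2*v^2/3}; counting standard monomials gives mu = 8. Corank 2; j^3 = (u + v)*(3*u + 2*v)^2 has shape L^2 M (L != M), so D-series; mu = 8 gives D_8.

8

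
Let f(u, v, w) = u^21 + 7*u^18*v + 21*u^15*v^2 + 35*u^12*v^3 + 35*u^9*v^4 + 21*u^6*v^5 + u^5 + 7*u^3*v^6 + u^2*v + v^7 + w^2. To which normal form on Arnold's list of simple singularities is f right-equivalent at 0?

D8

The Hessian of f at 0 is [[0, 0, 0], [0, 0, 0], [0, 0, 2]] with rank 1, so corank 2. A Groebner basis of the Jacobian ideal J(f) in C{u,v,w} is {u^2/7 + v^6, u^3, u*v, w}; counting standard monomials gives mu = 8. Corank 2; j^3 = u^2*v has shape L^2 M (L != M), so D-series; mu = 8 gives D_8.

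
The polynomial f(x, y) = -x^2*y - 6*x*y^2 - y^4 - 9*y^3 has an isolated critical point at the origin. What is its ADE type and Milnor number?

Type D_5, Milnor number mu = 5.

The Hessian of f at 0 has rank 0. Corank 2; j^3 = -y*(x + 3*y)^2 has shape L^2 M (L != M), so D-series; mu = 5 gives D_5.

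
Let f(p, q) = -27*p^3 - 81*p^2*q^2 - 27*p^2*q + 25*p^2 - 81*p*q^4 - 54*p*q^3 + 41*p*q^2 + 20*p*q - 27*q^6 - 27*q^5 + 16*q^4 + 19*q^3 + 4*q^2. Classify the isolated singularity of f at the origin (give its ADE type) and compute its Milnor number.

Type A_{2}, Milnor number mu = 2.

The Hessian of f at 0 is [[50, 20], [20, 8]] with rank 1, so corank 1. A Groebner basis of the Jacobian ideal J(f) in C{p,q} is {q^2, p + 2*q/5}; counting standard monomials gives mu = 2. Corank 1: A-series; mu = 2 gives A_2.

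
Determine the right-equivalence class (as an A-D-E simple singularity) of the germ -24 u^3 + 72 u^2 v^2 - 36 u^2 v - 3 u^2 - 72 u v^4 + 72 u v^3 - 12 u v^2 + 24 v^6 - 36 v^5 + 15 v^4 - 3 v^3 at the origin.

The Hessian of f at 0 is [[-6, 0], [0, 0]] with rank 1, so corank 1. A Groebner basis of the Jacobian ideal J(f) in C{u,v} is {v^2, u}; counting standard monomials gives mu = 2. Corank 1: A-series; mu = 2 gives A_2.

A_2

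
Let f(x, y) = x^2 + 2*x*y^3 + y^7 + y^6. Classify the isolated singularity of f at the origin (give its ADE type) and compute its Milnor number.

Type A6, Milnor number mu = 6.

The Hessian of f at 0 has rank 1. Corank 1: A-series; mu = 6 gives A_6.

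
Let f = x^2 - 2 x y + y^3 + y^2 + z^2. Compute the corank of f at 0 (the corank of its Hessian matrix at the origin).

1

The Hessian at 0 is [[2, -2, 0], [-2, 2, 0], [0, 0, 2]] of rank 2; hence corank 1.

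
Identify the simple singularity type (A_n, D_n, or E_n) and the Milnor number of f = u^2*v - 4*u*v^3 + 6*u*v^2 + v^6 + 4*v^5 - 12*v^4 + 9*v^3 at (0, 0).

Type D7, Milnor number mu = 7.

The Hessian of f at 0 has rank 0. Corank 2; j^3 = v*(u + 3*v)^2 has shape L^2 M (L != M), so D-series; mu = 7 gives D_7.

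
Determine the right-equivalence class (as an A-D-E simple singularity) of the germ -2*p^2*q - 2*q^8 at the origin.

D_9

The Hessian of f at 0 has rank 0. Corank 2; j^3 = -2*p^2*q has shape L^2 M (L != M), so D-series; mu = 9 gives D_9.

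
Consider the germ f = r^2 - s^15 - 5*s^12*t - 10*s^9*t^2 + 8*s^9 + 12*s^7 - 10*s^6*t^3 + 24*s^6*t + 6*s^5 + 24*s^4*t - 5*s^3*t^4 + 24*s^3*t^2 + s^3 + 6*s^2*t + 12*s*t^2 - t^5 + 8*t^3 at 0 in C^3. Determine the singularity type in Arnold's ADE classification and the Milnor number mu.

Type E_{8}, Milnor number mu = 8.

The Hessian of f at 0 is [[0, 0, 0], [0, 0, 0], [0, 0, 2]] with rank 1, so corank 2. A Groebner basis of the Jacobian ideal J(f) in C{s,t,r} is {-s^2/32 + s*t^3 - s*t/8 - t^2/8, t^4, s^3 - 12*s*t^2 - 16*t^3, s^2*t + 4*s*t^2 + 4*t^3, r}; counting standard monomials gives mu = 8. Corank 2; j^3 = (s + 2*t)^3 is a perfect cube, so E-series; the 5-jet and mu = 8 give E_8.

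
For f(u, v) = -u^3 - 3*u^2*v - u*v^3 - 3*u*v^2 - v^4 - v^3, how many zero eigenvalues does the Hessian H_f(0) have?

Hessian at 0 has rank 0.

2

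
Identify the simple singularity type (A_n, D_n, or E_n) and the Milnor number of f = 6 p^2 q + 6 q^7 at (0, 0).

The Hessian of f at 0 is [[0, 0], [0, 0]] with rank 0, so corank 2. A Groebner basis of the Jacobian ideal J(f) in C{p,q} is {p^2/7 + q^6, p^3, p*q}; counting standard monomials gives mu = 8. Corank 2; j^3 = 6*p^2*q has shape L^2 M (L != M), so D-series; mu = 8 gives D_8.

Type D_{8}, Milnor number mu = 8.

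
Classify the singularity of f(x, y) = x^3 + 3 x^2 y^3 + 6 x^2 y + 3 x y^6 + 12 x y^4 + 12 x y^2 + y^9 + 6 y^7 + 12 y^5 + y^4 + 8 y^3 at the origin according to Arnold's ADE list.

The Hessian of f at 0 has rank 0. Corank 2; j^3 = (x + 2*y)^3 is a perfect cube, so E-series; the 4-jet and mu = 6 give E_6.

E_6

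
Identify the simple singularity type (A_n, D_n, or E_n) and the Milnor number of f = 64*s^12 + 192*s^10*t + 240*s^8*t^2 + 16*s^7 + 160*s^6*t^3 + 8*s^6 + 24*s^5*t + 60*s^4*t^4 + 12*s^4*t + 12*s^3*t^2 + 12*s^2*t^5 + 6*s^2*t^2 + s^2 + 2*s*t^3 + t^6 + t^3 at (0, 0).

Type A_{2}, Milnor number mu = 2.

The Hessian of f at 0 has rank 1. Corank 1: A-series; mu = 2 gives A_2.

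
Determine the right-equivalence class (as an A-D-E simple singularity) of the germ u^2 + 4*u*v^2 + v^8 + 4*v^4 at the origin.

The Hessian of f at 0 has rank 1. Corank 1: A-series; mu = 7 gives A_7.

A_{7}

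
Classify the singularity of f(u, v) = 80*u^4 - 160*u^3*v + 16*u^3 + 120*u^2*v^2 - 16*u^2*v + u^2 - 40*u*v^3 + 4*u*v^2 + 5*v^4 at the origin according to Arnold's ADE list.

A_3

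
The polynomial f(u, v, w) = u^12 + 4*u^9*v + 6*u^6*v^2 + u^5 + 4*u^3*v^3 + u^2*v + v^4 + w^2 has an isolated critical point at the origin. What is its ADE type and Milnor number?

Type D_5, Milnor number mu = 5.

The Hessian of f at 0 is [[0, 0, 0], [0, 0, 0], [0, 0, 2]] with rank 1, so corank 2. A Groebner basis of the Jacobian ideal J(f) in C{u,v,w} is {u^3, u^2/4 + v^3, u*v, w}; counting standard monomials gives mu = 5. Corank 2; j^3 = u^2*v has shape L^2 M (L != M), so D-series; mu = 5 gives D_5.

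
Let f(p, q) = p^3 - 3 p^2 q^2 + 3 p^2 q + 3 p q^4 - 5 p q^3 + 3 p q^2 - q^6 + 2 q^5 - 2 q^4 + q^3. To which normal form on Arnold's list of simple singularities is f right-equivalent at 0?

E7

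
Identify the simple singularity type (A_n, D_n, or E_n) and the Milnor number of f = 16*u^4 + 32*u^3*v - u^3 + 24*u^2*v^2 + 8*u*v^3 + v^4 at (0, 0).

Type E_{6}, Milnor number mu = 6.

The Hessian of f at 0 has rank 0. Corank 2; j^3 = -u^3 is a perfect cube, so E-series; the 4-jet and mu = 6 give E_6.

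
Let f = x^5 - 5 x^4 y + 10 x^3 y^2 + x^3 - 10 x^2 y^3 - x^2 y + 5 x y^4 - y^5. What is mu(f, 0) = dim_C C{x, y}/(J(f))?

6

The Hessian of f at 0 has rank 0. Corank 2; j^3 = x^2*(x - y) has shape L^2 M (L != M), so D-series; mu = 6 gives D_6.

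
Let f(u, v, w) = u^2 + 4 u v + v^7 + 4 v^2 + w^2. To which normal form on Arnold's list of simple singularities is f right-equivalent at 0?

A6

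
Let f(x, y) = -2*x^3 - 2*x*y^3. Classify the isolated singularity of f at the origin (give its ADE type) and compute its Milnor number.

Type E_{7}, Milnor number mu = 7.

The Hessian of f at 0 is [[0, 0], [0, 0]] with rank 0, so corank 2. A Groebner basis of the Jacobian ideal J(f) in C{x,y} is {x^3, x*y^2, 3*x^2 + y^3}; counting standard monomials gives mu = 7. Corank 2; j^3 = -2*x^3 is a perfect cube, so E-series; the 4-jet and mu = 7 give E_7.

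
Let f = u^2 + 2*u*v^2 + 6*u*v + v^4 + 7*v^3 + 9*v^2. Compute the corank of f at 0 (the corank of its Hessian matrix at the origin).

Hessian at 0 has rank 1.

1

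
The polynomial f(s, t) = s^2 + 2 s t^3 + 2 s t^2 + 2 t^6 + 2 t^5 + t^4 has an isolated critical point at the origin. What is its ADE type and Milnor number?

Type A_5, Milnor number mu = 5.

The Hessian of f at 0 is [[2, 0], [0, 0]] with rank 1, so corank 1. A Groebner basis of the Jacobian ideal J(f) in C{s,t} is {s*t^2 - s*t + s + t^2, s + t^3 + t^2, s^2 + s*t - s - t^2}; counting standard monomials gives mu = 5. Corank 1: A-series; mu = 5 gives A_5.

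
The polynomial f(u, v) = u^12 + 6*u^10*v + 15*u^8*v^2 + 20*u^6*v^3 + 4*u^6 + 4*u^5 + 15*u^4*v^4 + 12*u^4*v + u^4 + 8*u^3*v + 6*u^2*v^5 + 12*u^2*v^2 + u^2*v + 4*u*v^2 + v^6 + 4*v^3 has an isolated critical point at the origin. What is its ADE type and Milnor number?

Type D_{7}, Milnor number mu = 7.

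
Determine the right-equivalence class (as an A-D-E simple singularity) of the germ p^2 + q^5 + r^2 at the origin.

The Hessian of f at 0 has rank 2. Corank 1: A-series; mu = 4 gives A_4.

A_{4}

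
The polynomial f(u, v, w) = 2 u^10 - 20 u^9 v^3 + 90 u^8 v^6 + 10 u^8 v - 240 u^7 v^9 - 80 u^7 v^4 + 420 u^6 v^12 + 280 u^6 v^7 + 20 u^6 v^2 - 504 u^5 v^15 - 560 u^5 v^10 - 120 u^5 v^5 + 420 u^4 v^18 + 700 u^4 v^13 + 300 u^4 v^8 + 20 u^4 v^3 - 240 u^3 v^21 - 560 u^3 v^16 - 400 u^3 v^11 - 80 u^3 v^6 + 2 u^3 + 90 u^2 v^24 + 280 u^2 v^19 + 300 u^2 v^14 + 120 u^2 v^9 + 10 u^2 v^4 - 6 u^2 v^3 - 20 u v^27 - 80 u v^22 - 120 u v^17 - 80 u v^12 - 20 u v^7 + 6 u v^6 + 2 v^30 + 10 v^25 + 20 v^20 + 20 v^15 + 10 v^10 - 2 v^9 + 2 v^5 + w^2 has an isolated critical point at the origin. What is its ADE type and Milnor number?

Type E_{8}, Milnor number mu = 8.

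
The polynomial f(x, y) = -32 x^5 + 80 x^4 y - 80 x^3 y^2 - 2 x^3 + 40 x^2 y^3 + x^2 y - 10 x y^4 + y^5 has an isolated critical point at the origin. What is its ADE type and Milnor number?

Type D_6, Milnor number mu = 6.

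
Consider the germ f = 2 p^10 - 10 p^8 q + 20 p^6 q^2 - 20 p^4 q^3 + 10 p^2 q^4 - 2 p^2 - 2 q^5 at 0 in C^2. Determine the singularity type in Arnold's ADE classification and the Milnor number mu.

Type A_4, Milnor number mu = 4.

The Hessian of f at 0 is [[-4, 0], [0, 0]] with rank 1, so corank 1. A Groebner basis of the Jacobian ideal J(f) in C{p,q} is {q^4, p}; counting standard monomials gives mu = 4. Corank 1: A-series; mu = 4 gives A_4.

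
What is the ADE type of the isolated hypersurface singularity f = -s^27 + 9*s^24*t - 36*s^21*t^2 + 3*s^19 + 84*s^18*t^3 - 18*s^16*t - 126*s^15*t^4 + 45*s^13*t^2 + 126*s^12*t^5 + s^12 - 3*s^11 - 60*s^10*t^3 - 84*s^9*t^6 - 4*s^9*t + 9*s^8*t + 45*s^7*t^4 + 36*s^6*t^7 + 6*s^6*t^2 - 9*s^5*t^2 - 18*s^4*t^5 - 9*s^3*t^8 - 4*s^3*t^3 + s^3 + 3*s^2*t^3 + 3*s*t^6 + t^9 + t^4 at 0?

E6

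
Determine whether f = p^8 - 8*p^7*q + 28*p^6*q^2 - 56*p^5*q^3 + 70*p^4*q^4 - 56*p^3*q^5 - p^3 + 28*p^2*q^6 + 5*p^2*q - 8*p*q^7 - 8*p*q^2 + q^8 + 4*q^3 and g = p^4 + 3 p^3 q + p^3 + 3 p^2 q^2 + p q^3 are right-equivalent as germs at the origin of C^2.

No.

The Hessian of f at 0 is [[0, 0], [0, 0]] with rank 0, so corank 2. A Groebner basis of the Jacobian ideal J(f) in C{p,q} is {p*q/8 + q^7 - q^2/4, p*q^2 - 2*q^3, p^2 - 3*p*q + 2*q^2}; counting standard monomials gives mu = 9. Corank 2; j^3 = -(p - 2*q)^2*(p - q) has shape L^2 M (L != M), so D-series; mu = 9 gives D_9. The Hessian of g at 0 is [[0, 0], [0, 0]] with rank 0, so corank 2. A Groebner basis of the Jacobian ideal J(g) in C{p,q} is {3*p^2 + q^4 + q^3, p^3, p^2*q - p^2 - q^3/3, 2*p^2 + p*q^2 + 2*q^3/3}; counting standard monomials gives mu = 7. Corank 2; j^3 = p^3 is a perfect cube, so E-series; the 4-jet and mu = 7 give E_7. f is D_9 but g is E_7, hence not right-equivalent.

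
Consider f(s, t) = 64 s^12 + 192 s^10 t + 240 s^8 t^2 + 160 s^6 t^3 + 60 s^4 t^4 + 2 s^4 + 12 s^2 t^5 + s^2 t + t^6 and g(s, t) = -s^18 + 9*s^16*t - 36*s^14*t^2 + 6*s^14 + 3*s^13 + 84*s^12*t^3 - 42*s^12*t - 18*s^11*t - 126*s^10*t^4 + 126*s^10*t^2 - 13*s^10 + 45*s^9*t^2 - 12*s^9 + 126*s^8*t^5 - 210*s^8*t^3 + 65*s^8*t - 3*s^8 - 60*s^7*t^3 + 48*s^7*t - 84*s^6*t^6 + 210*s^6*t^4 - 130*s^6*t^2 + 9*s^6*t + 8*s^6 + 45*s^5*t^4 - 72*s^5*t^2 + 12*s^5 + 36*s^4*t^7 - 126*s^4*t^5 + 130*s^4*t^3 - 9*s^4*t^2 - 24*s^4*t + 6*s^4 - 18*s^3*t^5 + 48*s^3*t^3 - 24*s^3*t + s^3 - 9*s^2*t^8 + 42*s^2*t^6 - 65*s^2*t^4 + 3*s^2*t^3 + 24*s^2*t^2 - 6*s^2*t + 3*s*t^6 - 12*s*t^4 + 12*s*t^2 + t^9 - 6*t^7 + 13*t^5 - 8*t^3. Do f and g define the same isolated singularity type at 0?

The Hessian of f at 0 has rank 0. Corank 2; j^3 = s^2*t has shape L^2 M (L != M), so D-series; mu = 7 gives D_7. The Hessian of g at 0 has rank 0. Corank 2; j^3 = (s - 2*t)^3 is a perfect cube, so E-series; the 5-jet and mu = 8 give E_8. f is D_7 but g is E_8, hence not right-equivalent.

No.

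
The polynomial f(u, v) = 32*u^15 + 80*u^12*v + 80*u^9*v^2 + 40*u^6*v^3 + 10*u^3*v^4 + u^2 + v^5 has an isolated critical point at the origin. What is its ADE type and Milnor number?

The Hessian of f at 0 has rank 1. Corank 1: A-series; mu = 4 gives A_4.

Type A_{4}, Milnor number mu = 4.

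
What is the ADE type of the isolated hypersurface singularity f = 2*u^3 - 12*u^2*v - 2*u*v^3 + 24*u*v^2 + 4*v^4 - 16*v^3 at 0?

The Hessian of f at 0 has rank 0. Corank 2; j^3 = 2*(u - 2*v)^3 is a perfect cube, so E-series; the 4-jet and mu = 7 give E_7.

E7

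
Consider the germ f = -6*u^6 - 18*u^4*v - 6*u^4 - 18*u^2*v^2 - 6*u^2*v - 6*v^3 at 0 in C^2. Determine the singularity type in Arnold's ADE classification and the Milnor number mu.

Type D4, Milnor number mu = 4.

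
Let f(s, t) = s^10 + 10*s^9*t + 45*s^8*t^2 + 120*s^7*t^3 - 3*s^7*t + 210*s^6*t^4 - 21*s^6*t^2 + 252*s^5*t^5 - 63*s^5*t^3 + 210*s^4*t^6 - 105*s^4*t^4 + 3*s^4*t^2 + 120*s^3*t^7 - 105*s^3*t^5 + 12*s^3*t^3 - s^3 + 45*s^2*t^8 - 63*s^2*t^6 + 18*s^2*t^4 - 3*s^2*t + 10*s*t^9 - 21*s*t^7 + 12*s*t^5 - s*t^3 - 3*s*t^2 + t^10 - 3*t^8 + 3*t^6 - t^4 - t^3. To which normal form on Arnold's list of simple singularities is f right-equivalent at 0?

E7

The Hessian of f at 0 is [[0, 0], [0, 0]] with rank 0, so corank 2. A Groebner basis of the Jacobian ideal J(f) in C{s,t} is {s^3 + 3*s^2*t + 6*s^2 + 12*s*t + 6*t^2, -3*s^2 + s*t^2 - 6*s*t - 3*t^2, 3*s^2 + 6*s*t + t^3 + 3*t^2}; counting standard monomials gives mu = 7. Corank 2; j^3 = -(s + t)^3 is a perfect cube, so E-series; the 4-jet and mu = 7 give E_7.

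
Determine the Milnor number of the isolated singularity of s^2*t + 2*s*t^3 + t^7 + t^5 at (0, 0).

8

The Hessian of f at 0 has rank 0. Corank 2; j^3 = s^2*t has shape L^2 M (L != M), so D-series; mu = 8 gives D_8.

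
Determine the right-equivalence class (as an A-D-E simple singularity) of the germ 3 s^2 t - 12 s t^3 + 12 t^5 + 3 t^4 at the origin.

The Hessian of f at 0 has rank 0. Corank 2; j^3 = 3*s^2*t has shape L^2 M (L != M), so D-series; mu = 5 gives D_5.

D_5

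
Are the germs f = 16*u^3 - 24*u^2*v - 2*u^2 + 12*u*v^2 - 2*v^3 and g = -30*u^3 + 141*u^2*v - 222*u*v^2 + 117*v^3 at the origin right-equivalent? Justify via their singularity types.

No.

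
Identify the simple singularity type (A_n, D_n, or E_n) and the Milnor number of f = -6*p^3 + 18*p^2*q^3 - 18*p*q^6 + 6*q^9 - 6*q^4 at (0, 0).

Type E6, Milnor number mu = 6.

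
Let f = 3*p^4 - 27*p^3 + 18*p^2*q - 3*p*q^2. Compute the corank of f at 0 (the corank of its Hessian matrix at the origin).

2

Hessian at 0 has rank 0.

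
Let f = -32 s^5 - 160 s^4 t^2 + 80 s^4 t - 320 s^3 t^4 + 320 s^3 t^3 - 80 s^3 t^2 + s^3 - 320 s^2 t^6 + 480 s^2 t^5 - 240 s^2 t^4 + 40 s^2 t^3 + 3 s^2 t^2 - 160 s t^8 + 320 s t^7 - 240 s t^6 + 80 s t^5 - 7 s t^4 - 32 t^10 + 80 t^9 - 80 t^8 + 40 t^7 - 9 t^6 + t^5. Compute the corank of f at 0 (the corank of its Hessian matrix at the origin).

Hessian at 0 has rank 0.

2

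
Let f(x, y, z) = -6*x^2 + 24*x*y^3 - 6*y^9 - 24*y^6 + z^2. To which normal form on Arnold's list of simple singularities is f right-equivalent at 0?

The Hessian of f at 0 has rank 2. Corank 1: A-series; mu = 8 gives A_8.

A_{8}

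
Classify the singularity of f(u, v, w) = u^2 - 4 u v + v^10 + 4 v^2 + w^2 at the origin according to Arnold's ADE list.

A_9

The Hessian of f at 0 has rank 2. Corank 1: A-series; mu = 9 gives A_9.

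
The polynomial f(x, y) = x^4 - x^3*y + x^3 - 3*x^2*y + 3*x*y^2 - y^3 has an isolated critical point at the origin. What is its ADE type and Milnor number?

The Hessian of f at 0 has rank 0. Corank 2; j^3 = (x - y)^3 is a perfect cube, so E-series; the 4-jet and mu = 7 give E_7.

Type E_7, Milnor number mu = 7.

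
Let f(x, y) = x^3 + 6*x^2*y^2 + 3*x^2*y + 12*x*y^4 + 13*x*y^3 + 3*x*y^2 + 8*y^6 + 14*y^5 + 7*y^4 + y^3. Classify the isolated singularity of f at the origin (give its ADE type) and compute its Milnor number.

Type E_7, Milnor number mu = 7.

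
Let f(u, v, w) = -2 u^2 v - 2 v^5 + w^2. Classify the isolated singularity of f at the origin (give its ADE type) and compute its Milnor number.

The Hessian of f at 0 is [[0, 0, 0], [0, 0, 0], [0, 0, 2]] with rank 1, so corank 2. A Groebner basis of the Jacobian ideal J(f) in C{u,v,w} is {u^2/5 + v^4, u^3, u*v, w}; counting standard monomials gives mu = 6. Corank 2; j^3 = -2*u^2*v has shape L^2 M (L != M), so D-series; mu = 6 gives D_6.

Type D6, Milnor number mu = 6.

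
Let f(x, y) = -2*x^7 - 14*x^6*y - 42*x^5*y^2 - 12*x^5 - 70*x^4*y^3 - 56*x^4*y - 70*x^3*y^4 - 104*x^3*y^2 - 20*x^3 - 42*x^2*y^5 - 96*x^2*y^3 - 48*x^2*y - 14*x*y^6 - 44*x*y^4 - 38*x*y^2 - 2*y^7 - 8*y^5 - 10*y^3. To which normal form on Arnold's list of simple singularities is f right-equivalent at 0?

D_{4}

The Hessian of f at 0 has rank 0. Corank 2; j^3 = -2*(x + y)*(10*x^2 + 14*x*y + 5*y^2) splits into three distinct lines over C (the quadratic factor has nonzero discriminant), so D_4.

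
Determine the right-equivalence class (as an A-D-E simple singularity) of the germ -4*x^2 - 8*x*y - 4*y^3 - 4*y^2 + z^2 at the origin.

The Hessian of f at 0 is [[-8, -8, 0], [-8, -8, 0], [0, 0, 2]] with rank 2, so corank 1. A Groebner basis of the Jacobian ideal J(f) in C{x,y,z} is {y^2, x + y, z}; counting standard monomials gives mu = 2. Corank 1: A-series; mu = 2 gives A_2.

A2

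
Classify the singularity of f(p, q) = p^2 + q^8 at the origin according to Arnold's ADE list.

A7

The Hessian of f at 0 is [[2, 0], [0, 0]] with rank 1, so corank 1. A Groebner basis of the Jacobian ideal J(f) in C{p,q} is {q^7, p}; counting standard monomials gives mu = 7. Corank 1: A-series; mu = 7 gives A_7.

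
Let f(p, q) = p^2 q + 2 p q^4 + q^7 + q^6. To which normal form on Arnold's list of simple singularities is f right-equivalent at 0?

The Hessian of f at 0 has rank 0. Corank 2; j^3 = p^2*q has shape L^2 M (L != M), so D-series; mu = 7 gives D_7.

D_{7}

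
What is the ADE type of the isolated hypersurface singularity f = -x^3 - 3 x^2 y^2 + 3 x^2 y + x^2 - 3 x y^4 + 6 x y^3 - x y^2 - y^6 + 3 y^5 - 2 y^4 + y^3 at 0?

A_{2}

The Hessian of f at 0 is [[2, 0], [0, 0]] with rank 1, so corank 1. A Groebner basis of the Jacobian ideal J(f) in C{x,y} is {y^2, x}; counting standard monomials gives mu = 2. Corank 1: A-series; mu = 2 gives A_2.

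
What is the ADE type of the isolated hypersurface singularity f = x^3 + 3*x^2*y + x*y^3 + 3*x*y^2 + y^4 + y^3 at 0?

E7

The Hessian of f at 0 is [[0, 0], [0, 0]] with rank 0, so corank 2. A Groebner basis of the Jacobian ideal J(f) in C{x,y} is {x^3 + 3*x^2*y + 6*x^2 + 12*x*y + 6*y^2, -3*x^2 + x*y^2 - 6*x*y - 3*y^2, 3*x^2 + 6*x*y + y^3 + 3*y^2}; counting standard monomials gives mu = 7. Corank 2; j^3 = (x + y)^3 is a perfect cube, so E-series; the 4-jet and mu = 7 give E_7.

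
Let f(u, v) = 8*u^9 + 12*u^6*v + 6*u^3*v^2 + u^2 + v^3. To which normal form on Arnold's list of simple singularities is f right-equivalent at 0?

The Hessian of f at 0 has rank 1. Corank 1: A-series; mu = 2 gives A_2.

A2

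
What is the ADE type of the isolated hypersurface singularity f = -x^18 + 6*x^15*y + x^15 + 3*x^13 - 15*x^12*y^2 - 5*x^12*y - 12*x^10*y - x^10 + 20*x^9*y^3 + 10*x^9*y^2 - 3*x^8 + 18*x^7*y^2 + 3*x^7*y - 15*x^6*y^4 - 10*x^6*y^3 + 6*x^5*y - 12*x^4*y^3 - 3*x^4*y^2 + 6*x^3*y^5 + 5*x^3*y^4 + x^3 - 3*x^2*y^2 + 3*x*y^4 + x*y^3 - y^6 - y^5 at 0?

E_7

The Hessian of f at 0 has rank 0. Corank 2; j^3 = x^3 is a perfect cube, so E-series; the 4-jet and mu = 7 give E_7.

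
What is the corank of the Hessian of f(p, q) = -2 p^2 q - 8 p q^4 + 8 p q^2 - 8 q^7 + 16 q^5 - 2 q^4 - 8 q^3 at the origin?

2

The Hessian at 0 is [[0, 0], [0, 0]] of rank 0; hence corank 2.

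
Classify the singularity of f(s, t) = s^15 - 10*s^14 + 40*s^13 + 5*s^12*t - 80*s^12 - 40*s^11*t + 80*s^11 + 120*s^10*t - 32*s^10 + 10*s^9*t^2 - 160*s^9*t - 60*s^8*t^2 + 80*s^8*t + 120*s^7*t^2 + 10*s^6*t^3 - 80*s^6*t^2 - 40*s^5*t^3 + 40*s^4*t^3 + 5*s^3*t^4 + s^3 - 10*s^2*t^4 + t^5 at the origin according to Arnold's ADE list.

E_8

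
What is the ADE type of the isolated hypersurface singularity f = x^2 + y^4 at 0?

The Hessian of f at 0 is [[2, 0], [0, 0]] with rank 1, so corank 1. A Groebner basis of the Jacobian ideal J(f) in C{x,y} is {y^3, x}; counting standard monomials gives mu = 3. Corank 1: A-series; mu = 3 gives A_3.

A_3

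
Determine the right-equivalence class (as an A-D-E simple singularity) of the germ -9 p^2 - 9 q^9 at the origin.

A_{8}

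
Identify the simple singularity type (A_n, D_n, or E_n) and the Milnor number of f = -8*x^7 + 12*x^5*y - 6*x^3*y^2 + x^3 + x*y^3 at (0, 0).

The Hessian of f at 0 has rank 0. Corank 2; j^3 = x^3 is a perfect cube, so E-series; the 4-jet and mu = 7 give E_7.

Type E7, Milnor number mu = 7.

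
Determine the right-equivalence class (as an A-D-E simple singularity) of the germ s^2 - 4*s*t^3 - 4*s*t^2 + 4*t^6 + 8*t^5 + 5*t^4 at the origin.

A3

The Hessian of f at 0 is [[2, 0], [0, 0]] with rank 1, so corank 1. A Groebner basis of the Jacobian ideal J(f) in C{s,t} is {s^2, s*t, -s/2 + t^2}; counting standard monomials gives mu = 3. Corank 1: A-series; mu = 3 gives A_3.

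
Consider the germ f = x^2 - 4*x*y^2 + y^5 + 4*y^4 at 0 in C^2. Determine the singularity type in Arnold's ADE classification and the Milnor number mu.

The Hessian of f at 0 has rank 1. Corank 1: A-series; mu = 4 gives A_4.

Type A_{4}, Milnor number mu = 4.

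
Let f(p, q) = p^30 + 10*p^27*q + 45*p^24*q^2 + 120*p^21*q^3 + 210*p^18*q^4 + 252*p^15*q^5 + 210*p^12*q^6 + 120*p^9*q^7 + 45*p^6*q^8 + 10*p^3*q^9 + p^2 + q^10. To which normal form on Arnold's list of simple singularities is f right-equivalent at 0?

A_9

The Hessian of f at 0 is [[2, 0], [0, 0]] with rank 1, so corank 1. A Groebner basis of the Jacobian ideal J(f) in C{p,q} is {q^9, p}; counting standard monomials gives mu = 9. Corank 1: A-series; mu = 9 gives A_9.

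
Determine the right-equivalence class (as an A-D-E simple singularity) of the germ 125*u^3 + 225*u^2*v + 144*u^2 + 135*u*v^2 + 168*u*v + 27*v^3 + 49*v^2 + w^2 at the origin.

A_2

The Hessian of f at 0 is [[288, 168, 0], [168, 98, 0], [0, 0, 2]] with rank 2, so corank 1. A Groebner basis of the Jacobian ideal J(f) in C{u,v,w} is {v^2, u + 7*v/12, w}; counting standard monomials gives mu = 2. Corank 1: A-series; mu = 2 gives A_2.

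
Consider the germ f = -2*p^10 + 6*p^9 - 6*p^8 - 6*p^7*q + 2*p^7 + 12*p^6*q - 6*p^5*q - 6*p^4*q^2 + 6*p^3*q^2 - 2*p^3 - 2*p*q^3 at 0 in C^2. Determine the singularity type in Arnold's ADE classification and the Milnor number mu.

The Hessian of f at 0 is [[0, 0], [0, 0]] with rank 0, so corank 2. A Groebner basis of the Jacobian ideal J(f) in C{p,q} is {p^3, p*q^2, 3*p^2 + q^3}; counting standard monomials gives mu = 7. Corank 2; j^3 = -2*p^3 is a perfect cube, so E-series; the 4-jet and mu = 7 give E_7.

Type E7, Milnor number mu = 7.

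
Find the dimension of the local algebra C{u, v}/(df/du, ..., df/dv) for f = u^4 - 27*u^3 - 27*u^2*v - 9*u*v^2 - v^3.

6

The Hessian of f at 0 is [[0, 0], [0, 0]] with rank 0, so corank 2. A Groebner basis of the Jacobian ideal J(f) in C{u,v} is {v^4, u*v^2 + 2*v^3/9, u^2 + 2*u*v/3 + v^2/9}; counting standard monomials gives mu = 6. Corank 2; j^3 = -(3*u + v)^3 is a perfect cube, so E-series; the 4-jet and mu = 6 give E_6.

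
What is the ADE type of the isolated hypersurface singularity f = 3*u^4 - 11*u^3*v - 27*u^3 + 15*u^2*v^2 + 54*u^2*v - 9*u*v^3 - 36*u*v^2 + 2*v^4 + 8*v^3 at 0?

The Hessian of f at 0 is [[0, 0], [0, 0]] with rank 0, so corank 2. A Groebner basis of the Jacobian ideal J(f) in C{u,v} is {19683*u^2 - 26244*u*v + v^4 + 27*v^3 + 8748*v^2, u^3 - 270*u^2 + 360*u*v - 2*v^3/3 - 120*v^2, u^2*v - 243*u^2 + 324*u*v - 7*v^3/9 - 108*v^2, -162*u^2 + u*v^2 + 216*u*v - 8*v^3/9 - 72*v^2}; counting standard monomials gives mu = 7. Corank 2; j^3 = -(3*u - 2*v)^3 is a perfect cube, so E-series; the 4-jet and mu = 7 give E_7.

E7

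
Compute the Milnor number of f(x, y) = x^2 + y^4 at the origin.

3

The Hessian of f at 0 has rank 1. Corank 1: A-series; mu = 3 gives A_3.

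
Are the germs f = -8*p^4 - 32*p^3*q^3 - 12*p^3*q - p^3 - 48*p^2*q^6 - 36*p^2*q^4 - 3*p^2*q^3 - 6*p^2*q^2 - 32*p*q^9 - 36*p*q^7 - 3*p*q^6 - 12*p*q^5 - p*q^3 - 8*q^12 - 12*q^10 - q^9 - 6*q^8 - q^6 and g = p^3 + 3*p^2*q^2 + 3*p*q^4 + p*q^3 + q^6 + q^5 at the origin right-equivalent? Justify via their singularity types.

The Hessian of f at 0 has rank 0. Corank 2; j^3 = -p^3 is a perfect cube, so E-series; the 4-jet and mu = 7 give E_7. The Hessian of g at 0 has rank 0. Corank 2; j^3 = p^3 is a perfect cube, so E-series; the 4-jet and mu = 7 give E_7. Both have type E_7, hence right-equivalent.

Yes.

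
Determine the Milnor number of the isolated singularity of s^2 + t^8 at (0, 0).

The Hessian of f at 0 is [[2, 0], [0, 0]] with rank 1, so corank 1. A Groebner basis of the Jacobian ideal J(f) in C{s,t} is {t^7, s}; counting standard monomials gives mu = 7. Corank 1: A-series; mu = 7 gives A_7.

7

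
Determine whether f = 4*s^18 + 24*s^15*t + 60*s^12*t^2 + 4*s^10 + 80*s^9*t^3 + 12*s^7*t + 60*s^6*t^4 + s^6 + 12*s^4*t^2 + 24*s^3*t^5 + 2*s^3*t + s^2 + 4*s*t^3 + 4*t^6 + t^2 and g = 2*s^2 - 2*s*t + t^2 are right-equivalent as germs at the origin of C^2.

The Hessian of f at 0 is [[2, 0], [0, 2]] with rank 2, so corank 0. A Groebner basis of the Jacobian ideal J(f) in C{s,t} is {s, t}; counting standard monomials gives mu = 1. Corank 0: nondegenerate Morse point, so A_1. The Hessian of g at 0 is [[4, -2], [-2, 2]] with rank 2, so corank 0. A Groebner basis of the Jacobian ideal J(g) in C{s,t} is {s, t}; counting standard monomials gives mu = 1. Corank 0: nondegenerate Morse point, so A_1. Both have type A_1, hence right-equivalent.

Yes.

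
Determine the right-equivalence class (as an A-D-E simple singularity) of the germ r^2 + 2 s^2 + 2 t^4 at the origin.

A_{3}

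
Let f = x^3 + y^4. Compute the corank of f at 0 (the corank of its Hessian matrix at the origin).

The Hessian at 0 is [[0, 0], [0, 0]] of rank 0; hence corank 2.

2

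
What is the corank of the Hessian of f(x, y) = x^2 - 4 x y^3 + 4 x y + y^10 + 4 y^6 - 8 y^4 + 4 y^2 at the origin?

1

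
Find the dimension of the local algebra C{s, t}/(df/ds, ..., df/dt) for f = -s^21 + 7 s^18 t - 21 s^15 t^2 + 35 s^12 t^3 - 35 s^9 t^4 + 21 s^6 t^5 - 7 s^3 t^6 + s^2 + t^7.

6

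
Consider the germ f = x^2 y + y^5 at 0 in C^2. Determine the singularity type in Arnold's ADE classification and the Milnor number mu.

The Hessian of f at 0 is [[0, 0], [0, 0]] with rank 0, so corank 2. A Groebner basis of the Jacobian ideal J(f) in C{x,y} is {x^2/5 + y^4, x^3, x*y}; counting standard monomials gives mu = 6. Corank 2; j^3 = x^2*y has shape L^2 M (L != M), so D-series; mu = 6 gives D_6.

Type D_{6}, Milnor number mu = 6.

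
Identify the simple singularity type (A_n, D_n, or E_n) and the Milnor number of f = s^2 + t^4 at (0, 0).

Type A_3, Milnor number mu = 3.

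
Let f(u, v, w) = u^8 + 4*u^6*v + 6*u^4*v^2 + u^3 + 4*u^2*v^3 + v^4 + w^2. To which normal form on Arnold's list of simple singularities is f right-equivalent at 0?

E_{6}

The Hessian of f at 0 has rank 1. Corank 2; j^3 = u^3 is a perfect cube, so E-series; the 4-jet and mu = 6 give E_6.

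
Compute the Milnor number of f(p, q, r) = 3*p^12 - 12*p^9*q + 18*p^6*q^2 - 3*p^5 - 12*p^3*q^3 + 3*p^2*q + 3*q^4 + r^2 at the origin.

5

The Hessian of f at 0 has rank 1. Corank 2; j^3 = 3*p^2*q has shape L^2 M (L != M), so D-series; mu = 5 gives D_5.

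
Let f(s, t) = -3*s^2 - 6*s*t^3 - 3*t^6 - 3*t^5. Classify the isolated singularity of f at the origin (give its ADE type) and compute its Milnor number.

The Hessian of f at 0 has rank 1. Corank 1: A-series; mu = 4 gives A_4.

Type A4, Milnor number mu = 4.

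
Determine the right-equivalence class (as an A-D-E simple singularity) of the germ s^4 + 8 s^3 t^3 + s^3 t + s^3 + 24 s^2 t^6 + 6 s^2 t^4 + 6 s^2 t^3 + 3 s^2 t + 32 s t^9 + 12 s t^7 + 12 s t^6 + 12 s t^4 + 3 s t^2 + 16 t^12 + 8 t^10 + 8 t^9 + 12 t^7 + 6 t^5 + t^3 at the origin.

E_{7}

The Hessian of f at 0 is [[0, 0], [0, 0]] with rank 0, so corank 2. A Groebner basis of the Jacobian ideal J(f) in C{s,t} is {3*s^2 + 6*s*t + t^4 - t^3 + 3*t^2, s^3 + 3*s^2 + 6*s*t + 3*t^2, s^2*t - 3*s^2 - 6*s*t - 3*t^2, 2*s^2 + s*t^2 + 4*s*t + t^3/3 + 2*t^2}; counting standard monomials gives mu = 7. Corank 2; j^3 = (s + t)^3 is a perfect cube, so E-series; the 4-jet and mu = 7 give E_7.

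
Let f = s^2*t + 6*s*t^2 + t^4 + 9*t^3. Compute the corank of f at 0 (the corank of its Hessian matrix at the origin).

Hessian at 0 has rank 0.

2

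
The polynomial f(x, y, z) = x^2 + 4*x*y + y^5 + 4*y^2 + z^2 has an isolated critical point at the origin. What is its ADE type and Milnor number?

The Hessian of f at 0 has rank 2. Corank 1: A-series; mu = 4 gives A_4.

Type A_4, Milnor number mu = 4.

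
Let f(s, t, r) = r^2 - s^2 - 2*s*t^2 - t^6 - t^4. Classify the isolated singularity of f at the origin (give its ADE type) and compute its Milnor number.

The Hessian of f at 0 has rank 2. Corank 1: A-series; mu = 5 gives A_5.

Type A_{5}, Milnor number mu = 5.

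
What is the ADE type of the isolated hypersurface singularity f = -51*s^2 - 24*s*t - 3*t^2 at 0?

A_{1}

The Hessian of f at 0 is [[-102, -24], [-24, -6]] with rank 2, so corank 0. A Groebner basis of the Jacobian ideal J(f) in C{s,t} is {s, t}; counting standard monomials gives mu = 1. Corank 0: nondegenerate Morse point, so A_1.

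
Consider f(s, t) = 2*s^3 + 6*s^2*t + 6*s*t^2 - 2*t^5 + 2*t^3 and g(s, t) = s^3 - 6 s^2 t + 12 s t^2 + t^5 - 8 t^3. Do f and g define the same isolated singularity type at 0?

Yes.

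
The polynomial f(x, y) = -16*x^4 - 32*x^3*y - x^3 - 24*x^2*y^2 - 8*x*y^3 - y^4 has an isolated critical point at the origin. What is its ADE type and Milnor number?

Type E6, Milnor number mu = 6.

The Hessian of f at 0 has rank 0. Corank 2; j^3 = -x^3 is a perfect cube, so E-series; the 4-jet and mu = 6 give E_6.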